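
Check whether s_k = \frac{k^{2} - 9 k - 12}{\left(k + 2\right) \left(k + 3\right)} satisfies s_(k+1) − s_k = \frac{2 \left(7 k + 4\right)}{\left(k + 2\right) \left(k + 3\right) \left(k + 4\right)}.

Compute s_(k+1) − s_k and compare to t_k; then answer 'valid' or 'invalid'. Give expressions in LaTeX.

s_(k+1) = (-9*k + (k + 1)**2 - 21)/((k + 3)*(k + 4))
s_(k+1) − s_k = 2*(7*k + 4)/(k**3 + 9*k**2 + 26*k + 24)
(s_(k+1) − s_k) − t_k = 0

Valid — Δs_k = t_k.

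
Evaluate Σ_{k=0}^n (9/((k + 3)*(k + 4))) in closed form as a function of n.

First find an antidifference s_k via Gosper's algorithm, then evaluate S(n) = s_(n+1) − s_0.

S(n) = 3*(n + 1)/(n + 4)

Step 1: r(k) = (k + 3)/(k + 5).
Gosper form: A/B · C(k+1)/C(k) with A=k + 3, B=k + 5, C=1.
Key eq: (k + 3)·f(k+1) = (k + 4)·f(k) + (1).
Bound: deg f ≤ 1.
Solving with deg f ≤ 1: f(k) = k/3.
Then R = B(k−1)f/C = k*(k + 4)/3, so s_k = R(k)·t_k = 3*k/(k + 3).
Δs = 9/(k**2 + 7*k + 12), as required.
s_(n+1) = 3*(n + 1)/(n + 4) and s_(0) = 0, so S(n) = 3*(n + 1)/(n + 4).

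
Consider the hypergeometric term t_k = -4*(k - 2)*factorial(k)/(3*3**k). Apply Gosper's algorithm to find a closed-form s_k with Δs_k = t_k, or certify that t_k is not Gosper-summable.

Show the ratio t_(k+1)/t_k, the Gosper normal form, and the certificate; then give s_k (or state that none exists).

Ratio r(k) = (k**2 - 1)/(3*(k - 2)).
Factor: A=k/3 + 1/3; B=1; C=k - 2.
Key eq: (k/3 + 1/3)·f(k+1) = (1)·f(k) + (k - 2).
Degrees (1,0,1) ⇒ d ≤ 0.
Solve for f: f(k) = 3 (degree 0 ≤ 0).
Get s_k = R·t_k = -4*factorial(k)/3**k with R(k) = B(k−1)f(k)/C(k) = 3/(k - 2).
Verify: -4*(k - 2)*factorial(k)/(3*3**k) matches t_k.

s_k = -4*factorial(k)/3**k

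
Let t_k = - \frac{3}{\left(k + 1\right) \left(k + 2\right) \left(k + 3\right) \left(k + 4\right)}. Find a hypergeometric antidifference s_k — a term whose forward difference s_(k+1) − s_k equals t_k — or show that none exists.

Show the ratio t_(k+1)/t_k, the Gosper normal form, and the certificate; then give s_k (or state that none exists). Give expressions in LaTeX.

s_k = \frac{k \left(- k^{2} - 6 k - 11\right)}{6 \left(k + 1\right) \left(k + 2\right) \left(k + 3\right)}

Ratio r(k) = (k + 1)/(k + 5).
Factor: A=k + 1; B=k + 5; C=1.
f must satisfy (k + 1)·f(k+1) − (k + 4)·f(k) = 1.
Bound: deg f ≤ 3.
Match coefficients ⇒ f(k) = k*(k**2 + 6*k + 11)/18.
So s_k = (B(k−1)f/C)·t_k = (k*(k + 4)*(k**2 + 6*k + 11)/18)·t_k = k*(-k**2 - 6*k - 11)/(6*(k + 1)*(k + 2)*(k + 3)).
s_(k+1) − s_k = -3/(k**4 + 10*k**3 + 35*k**2 + 50*k + 24) = t_k.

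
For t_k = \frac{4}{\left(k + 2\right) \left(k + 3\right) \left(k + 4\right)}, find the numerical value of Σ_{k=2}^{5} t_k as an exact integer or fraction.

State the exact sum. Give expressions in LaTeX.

t_(k+1)/t_k = (k + 2)/(k + 5).
So A=k + 2 and B=k + 5, with C=1.
Solve (k + 2)·f(k+1) − (k + 4)·f(k) = 1.
Degrees (1,1,0) ⇒ d ≤ 2.
Solve for f: f(k) = k*(k + 5)/12 (degree 2 ≤ 2).
Then R = B(k−1)f/C = k*(k + 4)*(k + 5)/12, so s_k = R(k)·t_k = k*(k + 5)/(3*(k + 2)*(k + 3)).
Check: Δs_k = 4/(k**3 + 9*k**2 + 26*k + 24). ✓
Σ_(k=2)^(5) t_k = s_(6) − s_(2) = 11/36 − (7/30) = 13/180.

Σ = 13/180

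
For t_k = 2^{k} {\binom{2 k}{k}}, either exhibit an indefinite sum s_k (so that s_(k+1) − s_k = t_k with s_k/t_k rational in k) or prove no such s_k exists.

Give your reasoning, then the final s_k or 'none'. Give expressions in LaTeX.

Step 1: r(k) = 4*(2*k + 1)/(k + 1).
A = 8*k + 4, B = k + 1, C = 1.
Key eq: (8*k + 4)·f(k+1) = (k)·f(k) + (1).
From deg A=1, deg B=1, deg C=0: d=-1.
Negative degree bound (-1): no f exists, t_k not Gosper-summable.

no hypergeometric antidifference exists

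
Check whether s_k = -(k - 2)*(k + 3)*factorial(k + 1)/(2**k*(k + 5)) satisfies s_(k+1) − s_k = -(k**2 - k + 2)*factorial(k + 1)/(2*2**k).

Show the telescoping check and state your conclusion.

s_(k+1) = -(k - 1)*(k + 4)*factorial(k + 2)/(2*2**k*(k + 6))
s_(k+1) − s_k = -(k**4 + 8*k**3 + 13*k**2 + 2*k + 32)*factorial(k + 1)/(2*2**k*(k + 5)*(k + 6))
(s_(k+1) − s_k) − t_k = (k**3 + 4*k**2 - 5*k + 14)*factorial(k + 1)/(2**k*(k + 5)*(k + 6))

Invalid: residual (k**3 + 4*k**2 - 5*k + 14)*factorial(k + 1)/(2**k*(k + 5)*(k + 6)) ≠ 0.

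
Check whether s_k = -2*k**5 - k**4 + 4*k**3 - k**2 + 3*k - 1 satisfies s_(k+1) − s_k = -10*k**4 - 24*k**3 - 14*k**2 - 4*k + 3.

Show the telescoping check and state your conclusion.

Valid — Δs_k = t_k.

s_(k+1) = -2*k**5 - 11*k**4 - 20*k**3 - 15*k**2 - k + 2
s_(k+1) − s_k = -10*k**4 - 24*k**3 - 14*k**2 - 4*k + 3
(s_(k+1) − s_k) − t_k = 0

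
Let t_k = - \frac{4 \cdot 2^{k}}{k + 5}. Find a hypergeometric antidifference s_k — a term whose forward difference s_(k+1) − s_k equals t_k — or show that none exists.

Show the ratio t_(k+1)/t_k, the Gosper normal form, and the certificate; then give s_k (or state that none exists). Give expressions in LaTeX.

Compute t_(k+1)/t_k: get 2*(k + 5)/(k + 6).
So A=2*k + 10 and B=k + 6, with C=1.
Solve (2*k + 10)·f(k+1) − (k + 5)·f(k) = 1.
From deg A=1, deg B=1, deg C=0: d=-1.
Bound -1 < 0, so the key equation has no polynomial solution.

none (Gosper's algorithm certifies no s_k)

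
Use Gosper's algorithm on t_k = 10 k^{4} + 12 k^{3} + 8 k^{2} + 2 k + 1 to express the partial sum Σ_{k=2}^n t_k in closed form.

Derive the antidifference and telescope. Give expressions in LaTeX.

S(n) = 2 n^{5} + 8 n^{4} + 12 n^{3} + 8 n^{2} + 3 n - 33

The ratio is (10*k**4 + 52*k**3 + 104*k**2 + 94*k + 33)/(10*k**4 + 12*k**3 + 8*k**2 + 2*k + 1).
Take A(k)=1, B(k)=1, C(k)=k**4 + 6*k**3/5 + 4*k**2/5 + k/5 + 1/10.
Need (1)·f(k+1) − (1)·f(k) = k**4 + 6*k**3/5 + 4*k**2/5 + k/5 + 1/10.
Degrees (0,0,4) ⇒ d ≤ 5.
Solving with deg f ≤ 5: f(k) = k*(2*k**4 - 2*k**3 + 1)/10.
Then R = B(k−1)f/C = k*(2*k**4 - 2*k**3 + 1)/(10*k**4 + 12*k**3 + 8*k**2 + 2*k + 1), so s_k = R(k)·t_k = 2*k**5 - 2*k**4 + k.
Verify: 10*k**4 + 12*k**3 + 8*k**2 + 2*k + 1 matches t_k.
s_(n+1) = 2*n**5 + 8*n**4 + 12*n**3 + 8*n**2 + 3*n + 1 and s_(2) = 34, so S(n) = 2*n**5 + 8*n**4 + 12*n**3 + 8*n**2 + 3*n - 33.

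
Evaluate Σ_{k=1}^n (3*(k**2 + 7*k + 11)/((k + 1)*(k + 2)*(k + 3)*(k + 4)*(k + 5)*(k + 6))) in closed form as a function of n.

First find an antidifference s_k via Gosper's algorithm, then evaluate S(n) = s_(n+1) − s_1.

S(n) = n*(n**2 + 12*n + 44)/(48*(n**3 + 12*n**2 + 44*n + 48))

Step 1: r(k) = (k + 1)*(7*k + (k + 1)**2 + 18)/((k + 7)*(k**2 + 7*k + 11)).
Gosper form: A/B · C(k+1)/C(k) with A=k + 1, B=k + 7, C=k**2 + 7*k + 11.
Key eq: (k + 1)·f(k+1) = (k + 6)·f(k) + (k**2 + 7*k + 11).
From deg A=1, deg B=1, deg C=2: d=5.
Match coefficients ⇒ f(k) = k*(k + 2)*(k + 4)*(k**2 + 9*k + 23)/45.
Get s_k = R·t_k = k*(k**2 + 9*k + 23)/(15*(k**3 + 9*k**2 + 23*k + 15)) with R(k) = B(k−1)f(k)/C(k) = k*(k + 2)*(k + 4)*(k + 6)*(k**2 + 9*k + 23)/(45*(k**2 + 7*k + 11)).
Check: Δs_k = 3*(k**2 + 7*k + 11)/(k**6 + 21*k**5 + 175*k**4 + 735*k**3 + 1624*k**2 + 1764*k + 720). ✓
Telescope: S(n) = s_(n+1) − s_(1) = (n**3 + 12*n**2 + 44*n + 33)/(15*(n**3 + 12*n**2 + 44*n + 48)) − (11/240) = n*(n**2 + 12*n + 44)/(48*(n**3 + 12*n**2 + 44*n + 48)).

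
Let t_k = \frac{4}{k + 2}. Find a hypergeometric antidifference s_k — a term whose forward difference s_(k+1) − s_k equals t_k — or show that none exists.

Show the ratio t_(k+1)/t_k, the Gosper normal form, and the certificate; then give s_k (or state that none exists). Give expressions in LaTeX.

none (Gosper's algorithm certifies no s_k)

Step 1: r(k) = (k + 2)/(k + 3).
Factor: A=k + 2; B=k + 3; C=1.
Key eq: (k + 2)·f(k+1) = (k + 2)·f(k) + (1).
Bound: deg f ≤ 0.
Write f(k) = c0. Then LHS − RHS = -1, requiring -1 = 0: contradictory. No certificate.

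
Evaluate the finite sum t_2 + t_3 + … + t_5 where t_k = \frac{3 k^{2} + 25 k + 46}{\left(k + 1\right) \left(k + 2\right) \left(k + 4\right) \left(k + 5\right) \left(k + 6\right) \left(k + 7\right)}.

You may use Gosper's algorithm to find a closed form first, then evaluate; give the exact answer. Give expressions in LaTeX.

Σ = 29/5040

r(k) = (k + 1)*(k + 4)*(25*k + 3*(k + 1)**2 + 71)/((k + 3)*(k + 8)*(3*k**2 + 25*k + 46)) after simplifying.
Factor: A=k + 1; B=k + 8; C=k**3 + 34*k**2/3 + 121*k/3 + 46.
Need (k + 1)·f(k+1) − (k + 7)·f(k) = k**3 + 34*k**2/3 + 121*k/3 + 46.
From deg A=1, deg B=1, deg C=3: d=6.
Match coefficients ⇒ f(k) = k*(k + 2)*(k + 3)*(k + 5)*(k**2 + 11*k + 34)/72.
Get s_k = R·t_k = k*(k**2 + 11*k + 34)/(24*(k**3 + 11*k**2 + 34*k + 24)) with R(k) = B(k−1)f(k)/C(k) = k*(k + 2)*(k + 5)*(k + 7)*(k**2 + 11*k + 34)/(24*(3*k**2 + 25*k + 46)).
s_(k+1) − s_k = (3*k**2 + 25*k + 46)/(k**6 + 25*k**5 + 247*k**4 + 1219*k**3 + 3112*k**2 + 3796*k + 1680) = t_k.
Telescoping: Σ = s_(6) − s_(2) = 17/420 − (5/144) = 29/5040.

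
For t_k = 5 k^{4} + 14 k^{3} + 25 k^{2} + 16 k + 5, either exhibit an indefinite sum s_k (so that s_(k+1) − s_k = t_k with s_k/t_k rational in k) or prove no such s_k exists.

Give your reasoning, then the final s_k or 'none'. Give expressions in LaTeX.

s_k = k \left(k^{4} + k^{3} + 3 k^{2} - k + 1\right)

r(k) = (5*k**4 + 34*k**3 + 97*k**2 + 128*k + 65)/(5*k**4 + 14*k**3 + 25*k**2 + 16*k + 5) after simplifying.
Factor: A=1; B=1; C=k**4 + 14*k**3/5 + 5*k**2 + 16*k/5 + 1.
Key eq: (1)·f(k+1) = (1)·f(k) + (k**4 + 14*k**3/5 + 5*k**2 + 16*k/5 + 1).
From deg A=0, deg B=0, deg C=4: d=5.
Coefficient equations give f(k) = k*(k**4 + k**3 + 3*k**2 - k + 1)/5.
So s_k = (B(k−1)f/C)·t_k = (k*(k**4 + k**3 + 3*k**2 - k + 1)/(5*k**4 + 14*k**3 + 25*k**2 + 16*k + 5))·t_k = k*(k**4 + k**3 + 3*k**2 - k + 1).
Δs = 5*k**4 + 14*k**3 + 25*k**2 + 16*k + 5, as required.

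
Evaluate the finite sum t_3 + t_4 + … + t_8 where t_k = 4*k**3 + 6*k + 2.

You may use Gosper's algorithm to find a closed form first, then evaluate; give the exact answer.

Σ = 5358

Step 1: r(k) = (3*k + 2*(k + 1)**3 + 4)/(2*k**3 + 3*k + 1).
So A=1 and B=1, with C=k**3 + 3*k/2 + 1/2.
Solve (1)·f(k+1) − (1)·f(k) = k**3 + 3*k/2 + 1/2.
From deg A=0, deg B=0, deg C=3: d=4.
Match coefficients ⇒ f(k) = k*(k**3 - 2*k**2 + 4*k - 1)/4.
Get s_k = R·t_k = k*(k**3 - 2*k**2 + 4*k - 1) with R(k) = B(k−1)f(k)/C(k) = k*(k**3 - 2*k**2 + 4*k - 1)/(2*(2*k**3 + 3*k + 1)).
s_(k+1) − s_k = 4*k**3 + 6*k + 2 = t_k.
Sum = s_(9) − s_(3); s_(9) = 5418, s_(3) = 60 ⇒ 5358.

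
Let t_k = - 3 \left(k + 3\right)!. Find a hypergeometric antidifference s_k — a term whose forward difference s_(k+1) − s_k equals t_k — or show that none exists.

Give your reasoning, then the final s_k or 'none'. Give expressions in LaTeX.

Ratio r(k) = k + 4.
A = k + 4, B = 1, C = 1.
Key eq: (k + 4)·f(k+1) = (1)·f(k) + (1).
Bound: deg f ≤ -1.
d = -1 < 0 ⇒ no nonzero polynomial f; not summable.

no hypergeometric antidifference exists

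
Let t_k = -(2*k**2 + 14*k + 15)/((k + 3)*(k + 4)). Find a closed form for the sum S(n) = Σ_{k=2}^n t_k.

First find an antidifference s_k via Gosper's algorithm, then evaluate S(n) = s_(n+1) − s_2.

S(n) = (-10*n**2 - 21*n + 31)/(5*(n + 4))

The ratio is (k + 3)*(14*k + 2*(k + 1)**2 + 29)/((k + 5)*(2*k**2 + 14*k + 15)).
So A=k + 3 and B=k + 5, with C=k**2 + 7*k + 15/2.
Key eq: (k + 3)·f(k+1) = (k + 4)·f(k) + (k**2 + 7*k + 15/2).
d = 2 from the (1,1,2) case.
Solving with deg f ≤ 2: f(k) = k*(2*k + 3)/2.
Get s_k = R·t_k = k*(-2*k - 3)/(k + 3) with R(k) = B(k−1)f(k)/C(k) = k*(k + 4)*(2*k + 3)/(2*k**2 + 14*k + 15).
Verify: (-2*k**2 - 14*k - 15)/(k**2 + 7*k + 12) matches t_k.
s_(n+1) = (-2*n**2 - 7*n - 5)/(n + 4) and s_(2) = -14/5, so S(n) = (-10*n**2 - 21*n + 31)/(5*(n + 4)).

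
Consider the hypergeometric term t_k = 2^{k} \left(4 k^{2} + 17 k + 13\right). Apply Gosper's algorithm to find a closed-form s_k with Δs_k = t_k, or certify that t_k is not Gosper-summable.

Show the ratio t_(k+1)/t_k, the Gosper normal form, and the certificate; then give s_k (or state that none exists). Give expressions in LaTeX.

s_k = 2^{k} \left(4 k^{2} + k + 3\right)

Compute t_(k+1)/t_k: get 2*(4*k**2 + 25*k + 34)/(4*k**2 + 17*k + 13).
A = 2, B = 1, C = k**2 + 17*k/4 + 13/4.
Set up (2)·f(k+1) − (1)·f(k) − (k**2 + 17*k/4 + 13/4) = 0.
d = 2 from the (0,0,2) case.
Solving with deg f ≤ 2: f(k) = (4*k**2 + k + 3)/4.
Then R = B(k−1)f/C = (4*k**2 + k + 3)/((k + 1)*(4*k + 13)), so s_k = R(k)·t_k = 2**k*(4*k**2 + k + 3).
Verify: 2**k*(4*k**2 + 17*k + 13) matches t_k.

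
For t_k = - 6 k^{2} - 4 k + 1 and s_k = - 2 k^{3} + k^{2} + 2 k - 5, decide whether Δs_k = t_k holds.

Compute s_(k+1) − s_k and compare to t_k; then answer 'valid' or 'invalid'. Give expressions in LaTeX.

Valid — Δs_k = t_k.

s_(k+1) = 2*k - 2*(k + 1)**3 + (k + 1)**2 - 3
s_(k+1) − s_k = -6*k**2 - 4*k + 1
(s_(k+1) − s_k) − t_k = 0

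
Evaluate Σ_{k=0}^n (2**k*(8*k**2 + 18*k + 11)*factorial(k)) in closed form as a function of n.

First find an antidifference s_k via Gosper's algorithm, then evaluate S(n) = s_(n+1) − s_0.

Compute t_(k+1)/t_k: get 2*(8*k**3 + 42*k**2 + 71*k + 37)/(8*k**2 + 18*k + 11).
Gosper form: A/B · C(k+1)/C(k) with A=2*k + 2, B=1, C=k**2 + 9*k/4 + 11/8.
Solve (2*k + 2)·f(k+1) − (1)·f(k) = k**2 + 9*k/4 + 11/8.
Bound: deg f ≤ 1.
Coefficient equations give f(k) = (4*k + 3)/8.
Get s_k = R·t_k = 2**k*(4*k + 3)*factorial(k) with R(k) = B(k−1)f(k)/C(k) = (4*k + 3)/(8*k**2 + 18*k + 11).
s_(k+1) − s_k = 2**k*(8*k**2 + 18*k + 11)*factorial(k) = t_k.
Σ_(k=0)^n t_k = s_(n+1) − s_(0) = (2**(n + 1)*(4*n + 7)*factorial(n + 1)) − (3), i.e. 8*2**n*n**2*factorial(n) + 22*2**n*n*factorial(n) + 14*2**n*factorial(n) - 3.

S(n) = 8*2**n*n**2*factorial(n) + 22*2**n*n*factorial(n) + 14*2**n*factorial(n) - 3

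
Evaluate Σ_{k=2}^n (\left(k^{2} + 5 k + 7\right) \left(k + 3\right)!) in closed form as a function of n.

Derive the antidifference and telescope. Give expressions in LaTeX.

S(n) = n \left(n + 4\right)! + 2 \left(n + 4\right)! - 360

r(k) = (k + 4)*(5*k + (k + 1)**2 + 12)/(k**2 + 5*k + 7) after simplifying.
Normal form (A,B,C) = (k + 4, 1, k**2 + 5*k + 7).
f must satisfy (k + 4)·f(k+1) − (1)·f(k) = k**2 + 5*k + 7.
From deg A=1, deg B=0, deg C=2: d=1.
Coefficient equations give f(k) = k + 1.
Then R = B(k−1)f/C = (k + 1)/(k**2 + 5*k + 7), so s_k = R(k)·t_k = (k + 1)*factorial(k + 3).
Verify: (k**2 + 5*k + 7)*factorial(k + 3) matches t_k.
Evaluate: s_(n+1) = (n + 2)*factorial(n + 4); subtract s_(2) = 360 ⇒ S(n) = n*factorial(n + 4) + 2*factorial(n + 4) - 360.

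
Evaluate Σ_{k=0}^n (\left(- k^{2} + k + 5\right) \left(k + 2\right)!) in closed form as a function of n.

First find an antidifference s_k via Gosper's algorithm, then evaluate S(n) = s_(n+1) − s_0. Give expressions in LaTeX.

Ratio r(k) = (k + 3)*(k - (k + 1)**2 + 6)/(-k**2 + k + 5).
So A=k + 3 and B=1, with C=k**2 - k - 5.
Key eq: (k + 3)·f(k+1) = (1)·f(k) + (k**2 - k - 5).
From deg A=1, deg B=0, deg C=2: d=1.
Match coefficients ⇒ f(k) = k - 4.
Get s_k = R·t_k = -(k - 4)*factorial(k + 2) with R(k) = B(k−1)f(k)/C(k) = (k - 4)/(k**2 - k - 5).
Verify: (-k**2 + k + 5)*factorial(k + 2) matches t_k.
Telescope: S(n) = s_(n+1) − s_(0) = -(n - 3)*factorial(n + 3) − (8) = -n*factorial(n + 3) + 3*factorial(n + 3) - 8.

S(n) = - n \left(n + 3\right)! + 3 \left(n + 3\right)! - 8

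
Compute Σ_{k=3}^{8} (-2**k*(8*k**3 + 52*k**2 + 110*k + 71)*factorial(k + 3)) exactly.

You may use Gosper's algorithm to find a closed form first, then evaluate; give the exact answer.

t_(k+1)/t_k = 2*(8*k**4 + 108*k**3 + 542*k**2 + 1193*k + 964)/(8*k**3 + 52*k**2 + 110*k + 71).
Gosper form: A/B · C(k+1)/C(k) with A=2*k + 8, B=1, C=k**3 + 13*k**2/2 + 55*k/4 + 71/8.
f must satisfy (2*k + 8)·f(k+1) − (1)·f(k) = k**3 + 13*k**2/2 + 55*k/4 + 71/8.
d = 2 from the (1,0,3) case.
Solving with deg f ≤ 2: f(k) = (2*k + 1)**2/8.
Get s_k = R·t_k = -2**k*(2*k + 1)**2*factorial(k + 3) with R(k) = B(k−1)f(k)/C(k) = (2*k + 1)**2/(8*k**3 + 52*k**2 + 110*k + 71).
s_(k+1) − s_k = -2**k*(8*k**3 + 52*k**2 + 110*k + 71)*factorial(k + 3) = t_k.
Evaluate s at k=9 and k=3: -88534823731200 and -282240; difference -88534823448960.

Σ = -88534823448960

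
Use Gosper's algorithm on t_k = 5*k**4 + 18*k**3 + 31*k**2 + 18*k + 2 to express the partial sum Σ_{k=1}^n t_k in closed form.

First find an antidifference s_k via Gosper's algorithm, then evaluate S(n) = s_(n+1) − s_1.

r(k) = (5*k**4 + 38*k**3 + 115*k**2 + 154*k + 74)/(5*k**4 + 18*k**3 + 31*k**2 + 18*k + 2) after simplifying.
So A=1 and B=1, with C=k**4 + 18*k**3/5 + 31*k**2/5 + 18*k/5 + 2/5.
Key eq: (1)·f(k+1) = (1)·f(k) + (k**4 + 18*k**3/5 + 31*k**2/5 + 18*k/5 + 2/5).
deg f ≤ 5 (via 0,0,4).
Solve for f: f(k) = k*(k**4 + 2*k**3 + 3*k**2 - 2*k - 2)/5 (degree 5 ≤ 5).
So s_k = (B(k−1)f/C)·t_k = (k*(k**4 + 2*k**3 + 3*k**2 - 2*k - 2)/(5*k**4 + 18*k**3 + 31*k**2 + 18*k + 2))·t_k = k*(k**4 + 2*k**3 + 3*k**2 - 2*k - 2).
Δs = 5*k**4 + 18*k**3 + 31*k**2 + 18*k + 2, as required.
Evaluate: s_(n+1) = n**5 + 7*n**4 + 21*n**3 + 29*n**2 + 16*n + 2; subtract s_(1) = 2 ⇒ S(n) = n*(n**4 + 7*n**3 + 21*n**2 + 29*n + 16).

S(n) = n*(n**4 + 7*n**3 + 21*n**2 + 29*n + 16)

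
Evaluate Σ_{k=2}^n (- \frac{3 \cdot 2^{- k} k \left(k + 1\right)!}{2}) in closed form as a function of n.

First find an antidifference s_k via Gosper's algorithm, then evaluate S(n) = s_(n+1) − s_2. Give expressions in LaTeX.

S(n) = \frac{9}{2} - \frac{3 \cdot 2^{- n} \left(n + 2\right)!}{2}

r(k) = (k + 1)*(k + 2)/(2*k) after simplifying.
Factor: A=k/2 + 1; B=1; C=k.
Need (k/2 + 1)·f(k+1) − (1)·f(k) = k.
From deg A=1, deg B=0, deg C=1: d=0.
Coefficient equations give f(k) = 2.
So s_k = (B(k−1)f/C)·t_k = (2/k)·t_k = -3*factorial(k + 1)/2**k.
Verify: -3*k*factorial(k + 1)/(2*2**k) matches t_k.
Evaluate: s_(n+1) = -3*2**(-n - 1)*factorial(n + 2); subtract s_(2) = -9/2 ⇒ S(n) = 9/2 - 3*factorial(n + 2)/(2*2**n).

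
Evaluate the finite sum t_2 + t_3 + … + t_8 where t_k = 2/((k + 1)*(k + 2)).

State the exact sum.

The ratio is (k + 1)/(k + 3).
Gosper form: A/B · C(k+1)/C(k) with A=k + 1, B=k + 3, C=1.
Solve (k + 1)·f(k+1) − (k + 2)·f(k) = 1.
deg f ≤ 1 (via 1,1,0).
Solving with deg f ≤ 1: f(k) = k.
So s_k = (B(k−1)f/C)·t_k = (k*(k + 2))·t_k = 2*k/(k + 1).
Verify: 2/(k**2 + 3*k + 2) matches t_k.
Sum = s_(9) − s_(2); s_(9) = 9/5, s_(2) = 4/3 ⇒ 7/15.

Σ = 7/15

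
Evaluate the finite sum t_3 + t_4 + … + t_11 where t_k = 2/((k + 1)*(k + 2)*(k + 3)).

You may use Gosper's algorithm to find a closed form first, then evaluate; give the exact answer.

Σ = 81/1820

Ratio r(k) = (k + 1)/(k + 4).
Gosper form: A/B · C(k+1)/C(k) with A=k + 1, B=k + 4, C=1.
Key eq: (k + 1)·f(k+1) = (k + 3)·f(k) + (1).
deg f ≤ 2 (via 1,1,0).
Solving with deg f ≤ 2: f(k) = k*(k + 3)/4.
So s_k = (B(k−1)f/C)·t_k = (k*(k + 3)**2/4)·t_k = k*(k + 3)/(2*(k + 1)*(k + 2)).
Check: Δs_k = 2/(k**3 + 6*k**2 + 11*k + 6). ✓
Sum = s_(12) − s_(3); s_(12) = 45/91, s_(3) = 9/20 ⇒ 81/1820.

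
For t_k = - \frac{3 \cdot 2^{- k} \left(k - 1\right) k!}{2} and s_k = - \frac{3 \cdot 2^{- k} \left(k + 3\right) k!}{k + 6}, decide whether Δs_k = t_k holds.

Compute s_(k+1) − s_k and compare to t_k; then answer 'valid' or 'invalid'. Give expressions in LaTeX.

Invalid: residual \frac{9 \cdot 2^{- k} \left(k^{2} + 5 k - 8\right) k!}{2 \left(k + 6\right) \left(k + 7\right)} ≠ 0.

s_(k+1) = -3*(k + 4)*factorial(k + 1)/(2*2**k*(k + 7))
s_(k+1) − s_k = -3*(k**3 + 9*k**2 + 14*k - 18)*factorial(k)/(2*2**k*(k + 6)*(k + 7))
(s_(k+1) − s_k) − t_k = 9*(k**2 + 5*k - 8)*factorial(k)/(2*2**k*(k + 6)*(k + 7))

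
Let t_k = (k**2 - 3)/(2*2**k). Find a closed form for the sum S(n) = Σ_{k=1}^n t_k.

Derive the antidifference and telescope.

Step 1: r(k) = ((k + 1)**2 - 3)/(2*(k**2 - 3)).
So A=1/2 and B=1, with C=k**2 - 3.
Solve (1/2)·f(k+1) − (1)·f(k) = k**2 - 3.
d = 2 from the (0,0,2) case.
Match coefficients ⇒ f(k) = -2*k*(k + 2).
R(k) = B(k−1)·f(k)/C(k) = -2*k*(k + 2)/(k**2 - 3); s_k = R·t_k = k*(-k - 2)/2**k.
Δs = (k**2 - 3)/(2*2**k), as required.
Telescope: S(n) = s_(n+1) − s_(1) = 2**(-n - 1)*(-n**2 - 4*n - 3) − (-3/2) = 2**(-n - 1)*(3*2**n - n**2 - 4*n - 3).

S(n) = 2**(-n - 1)*(3*2**n - n**2 - 4*n - 3)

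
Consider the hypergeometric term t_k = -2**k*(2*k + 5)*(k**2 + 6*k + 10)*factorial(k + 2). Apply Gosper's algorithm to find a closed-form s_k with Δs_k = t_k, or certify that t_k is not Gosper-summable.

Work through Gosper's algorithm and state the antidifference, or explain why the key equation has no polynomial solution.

s_k = -2**k*(k + 2)**2*factorial(k + 2)

Compute t_(k+1)/t_k: get 2*(k + 3)*(2*k + 7)*(6*k + (k + 1)**2 + 16)/((2*k + 5)*(k**2 + 6*k + 10)).
So A=2*k + 6 and B=1, with C=k**3 + 17*k**2/2 + 25*k + 25.
f must satisfy (2*k + 6)·f(k+1) − (1)·f(k) = k**3 + 17*k**2/2 + 25*k + 25.
deg f ≤ 2 (via 1,0,3).
Solving with deg f ≤ 2: f(k) = (k + 2)**2/2.
Certificate R = B(k−1)f/C = (k + 2)**2/((2*k + 5)*(k**2 + 6*k + 10)) gives s_k = -2**k*(k + 2)**2*factorial(k + 2).
Δs = -2**k*(2*k + 5)*(k**2 + 6*k + 10)*factorial(k + 2), as required.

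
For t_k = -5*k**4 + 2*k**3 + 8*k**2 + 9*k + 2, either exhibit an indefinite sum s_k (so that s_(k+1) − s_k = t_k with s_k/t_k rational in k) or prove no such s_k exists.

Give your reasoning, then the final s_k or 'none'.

s_k = k*(-k**4 + 3*k**3 + k - 1)

Step 1: r(k) = (5*k**4 + 18*k**3 + 16*k**2 - 11*k - 16)/(5*k**4 - 2*k**3 - 8*k**2 - 9*k - 2).
Factor: A=1; B=1; C=k**4 - 2*k**3/5 - 8*k**2/5 - 9*k/5 - 2/5.
Solve (1)·f(k+1) − (1)·f(k) = k**4 - 2*k**3/5 - 8*k**2/5 - 9*k/5 - 2/5.
d = 5 from the (0,0,4) case.
A polynomial solution: f(k) = k*(k**4 - 3*k**3 - k + 1)/5.
Certificate R = B(k−1)f/C = k*(k**4 - 3*k**3 - k + 1)/(5*k**4 - 2*k**3 - 8*k**2 - 9*k - 2) gives s_k = k*(-k**4 + 3*k**3 + k - 1).
Check: Δs_k = -5*k**4 + 2*k**3 + 8*k**2 + 9*k + 2. ✓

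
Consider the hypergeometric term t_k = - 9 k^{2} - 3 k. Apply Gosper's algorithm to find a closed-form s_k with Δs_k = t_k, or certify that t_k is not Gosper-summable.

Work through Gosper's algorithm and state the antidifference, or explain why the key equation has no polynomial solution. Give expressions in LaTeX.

s_k = 3 k^{2} \left(1 - k\right)

Ratio r(k) = (k + 3*(k + 1)**2 + 1)/(k*(3*k + 1)).
Factor: A=1; B=1; C=k**2 + k/3.
Need (1)·f(k+1) − (1)·f(k) = k**2 + k/3.
Bound: deg f ≤ 3.
Solving with deg f ≤ 3: f(k) = k**2*(k - 1)/3.
So s_k = (B(k−1)f/C)·t_k = (k*(k - 1)/(3*k + 1))·t_k = 3*k**2*(1 - k).
s_(k+1) − s_k = 3*k*(-3*k - 1) = t_k.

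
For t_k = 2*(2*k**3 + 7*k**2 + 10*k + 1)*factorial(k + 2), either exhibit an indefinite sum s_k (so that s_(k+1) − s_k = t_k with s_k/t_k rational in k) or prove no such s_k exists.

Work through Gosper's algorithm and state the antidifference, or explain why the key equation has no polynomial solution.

Ratio r(k) = (2*k**4 + 19*k**3 + 69*k**2 + 110*k + 60)/(2*k**3 + 7*k**2 + 10*k + 1).
A = k + 3, B = 1, C = k**3 + 7*k**2/2 + 5*k + 1/2.
Solve (k + 3)·f(k+1) − (1)·f(k) = k**3 + 7*k**2/2 + 5*k + 1/2.
From deg A=1, deg B=0, deg C=3: d=2.
A polynomial solution: f(k) = (k - 1)*(2*k + 1)/2.
Get s_k = R·t_k = 2*(k - 1)*(2*k + 1)*factorial(k + 2) with R(k) = B(k−1)f(k)/C(k) = (k - 1)*(2*k + 1)/(2*k**3 + 7*k**2 + 10*k + 1).
s_(k+1) − s_k = 2*(2*k**3 + 7*k**2 + 10*k + 1)*factorial(k + 2) = t_k.

s_k = 2*(k - 1)*(2*k + 1)*factorial(k + 2)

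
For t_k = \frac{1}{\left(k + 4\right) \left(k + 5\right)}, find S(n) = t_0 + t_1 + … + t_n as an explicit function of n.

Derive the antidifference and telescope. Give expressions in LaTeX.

S(n) = \frac{n + 1}{4 \left(n + 5\right)}

Compute t_(k+1)/t_k: get (k + 4)/(k + 6).
Factor: A=k + 4; B=k + 6; C=1.
f must satisfy (k + 4)·f(k+1) − (k + 5)·f(k) = 1.
d = 1 from the (1,1,0) case.
Solve for f: f(k) = k/4 (degree 1 ≤ 1).
Get s_k = R·t_k = k/(4*(k + 4)) with R(k) = B(k−1)f(k)/C(k) = k*(k + 5)/4.
Verify: 1/(k**2 + 9*k + 20) matches t_k.
s_(n+1) = (n + 1)/(4*(n + 5)) and s_(0) = 0, so S(n) = (n + 1)/(4*(n + 5)).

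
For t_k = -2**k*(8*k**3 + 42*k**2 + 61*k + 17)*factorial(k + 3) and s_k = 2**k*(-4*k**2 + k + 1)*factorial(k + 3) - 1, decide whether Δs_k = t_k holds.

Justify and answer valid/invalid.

Valid: the claim telescopes to t_k.

s_(k+1) = 2**(k + 1)*(k - 4*(k + 1)**2 + 2)*factorial(k + 4) - 1
s_(k+1) − s_k = -2**k*(8*k**3 + 42*k**2 + 61*k + 17)*factorial(k + 3)
(s_(k+1) − s_k) − t_k = 0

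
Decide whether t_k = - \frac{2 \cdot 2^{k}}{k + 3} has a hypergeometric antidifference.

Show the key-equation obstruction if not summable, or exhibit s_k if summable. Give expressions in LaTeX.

No. Not Gosper-summable.

t_(k+1)/t_k = 2*(k + 3)/(k + 4).
So A=2*k + 6 and B=k + 4, with C=1.
Solve (2*k + 6)·f(k+1) − (k + 3)·f(k) = 1.
Bound: deg f ≤ -1.
d = -1 < 0 ⇒ no nonzero polynomial f; not summable.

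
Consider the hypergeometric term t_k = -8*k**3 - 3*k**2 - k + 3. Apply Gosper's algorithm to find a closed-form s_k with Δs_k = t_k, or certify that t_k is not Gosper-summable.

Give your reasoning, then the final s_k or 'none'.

Compute t_(k+1)/t_k: get (8*k**3 + 27*k**2 + 31*k + 9)/(8*k**3 + 3*k**2 + k - 3).
So A=1 and B=1, with C=k**3 + 3*k**2/8 + k/8 - 3/8.
Need (1)·f(k+1) − (1)·f(k) = k**3 + 3*k**2/8 + k/8 - 3/8.
d = 4 from the (0,0,3) case.
Solve for f: f(k) = k*(2*k**3 - 3*k**2 + k - 3)/8 (degree 4 ≤ 4).
Then R = B(k−1)f/C = k*(2*k**3 - 3*k**2 + k - 3)/(8*k**3 + 3*k**2 + k - 3), so s_k = R(k)·t_k = k*(-2*k**3 + 3*k**2 - k + 3).
Verify: -8*k**3 - 3*k**2 - k + 3 matches t_k.

s_k = k*(-2*k**3 + 3*k**2 - k + 3)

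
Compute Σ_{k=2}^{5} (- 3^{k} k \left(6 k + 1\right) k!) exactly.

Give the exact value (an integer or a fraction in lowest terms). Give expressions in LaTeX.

Σ = -4723902

Ratio r(k) = (k + 1)**2*(18*k + 21)/(k*(6*k + 1)).
Gosper form: A/B · C(k+1)/C(k) with A=3*k + 3, B=1, C=k**2 + k/6.
Key eq: (3*k + 3)·f(k+1) = (1)·f(k) + (k**2 + k/6).
From deg A=1, deg B=0, deg C=2: d=1.
Coefficient equations give f(k) = (2*k - 3)/6.
Certificate R = B(k−1)f/C = (2*k - 3)/(k*(6*k + 1)) gives s_k = -3**k*(2*k - 3)*factorial(k).
Δs = -3**k*k*(6*k + 1)*factorial(k), as required.
Sum = s_(6) − s_(2); s_(6) = -4723920, s_(2) = -18 ⇒ -4723902.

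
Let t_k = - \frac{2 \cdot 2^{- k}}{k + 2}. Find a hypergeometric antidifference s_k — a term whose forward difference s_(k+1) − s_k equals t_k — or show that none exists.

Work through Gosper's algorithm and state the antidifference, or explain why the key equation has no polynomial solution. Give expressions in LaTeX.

not Gosper-summable; s_k does not exist

Step 1: r(k) = (k + 2)/(2*(k + 3)).
So A=k/2 + 1 and B=k + 3, with C=1.
Solve (k/2 + 1)·f(k+1) − (k + 2)·f(k) = 1.
d = -1 from the (1,1,0) case.
deg f ≤ -1 is impossible — no certificate.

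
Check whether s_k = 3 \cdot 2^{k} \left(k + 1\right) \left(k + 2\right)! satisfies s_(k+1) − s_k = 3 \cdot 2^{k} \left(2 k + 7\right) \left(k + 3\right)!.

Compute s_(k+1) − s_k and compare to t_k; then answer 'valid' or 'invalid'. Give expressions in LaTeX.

Invalid: residual - 6 \cdot 2^{k} \left(2 k + 5\right) \left(k + 2\right)! ≠ 0.

s_(k+1) = 6*2**k*(k + 2)*factorial(k + 3)
s_(k+1) − s_k = 3*2**k*(2*k**2 + 9*k + 11)*factorial(k + 2)
(s_(k+1) − s_k) − t_k = -6*2**k*(2*k + 5)*factorial(k + 2)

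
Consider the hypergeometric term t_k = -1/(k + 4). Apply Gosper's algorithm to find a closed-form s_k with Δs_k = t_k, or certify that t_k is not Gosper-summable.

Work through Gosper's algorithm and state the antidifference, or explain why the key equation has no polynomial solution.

not Gosper-summable; s_k does not exist

Step 1: r(k) = (k + 4)/(k + 5).
Normal form (A,B,C) = (k + 4, k + 5, 1).
Solve (k + 4)·f(k+1) − (k + 4)·f(k) = 1.
deg f ≤ 0 (via 1,1,0).
Put f(k) = c0: A·f(k+1) − B(k−1)·f(k) − C = -1; need -1 = 0 — inconsistent ⇒ no f, not summable.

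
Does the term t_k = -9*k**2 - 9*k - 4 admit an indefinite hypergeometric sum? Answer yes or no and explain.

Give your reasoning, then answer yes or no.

Yes. s_k = -3*k**3 - k.

The ratio is (9*k**2 + 27*k + 22)/(9*k**2 + 9*k + 4).
A = 1, B = 1, C = k**2 + k + 4/9.
Key eq: (1)·f(k+1) = (1)·f(k) + (k**2 + k + 4/9).
deg f ≤ 3 (via 0,0,2).
Match coefficients ⇒ f(k) = k*(3*k**2 + 1)/9.
R(k) = B(k−1)·f(k)/C(k) = k*(3*k**2 + 1)/(9*k**2 + 9*k + 4); s_k = R·t_k = -3*k**3 - k.
Check: Δs_k = -9*k**2 - 9*k - 4. ✓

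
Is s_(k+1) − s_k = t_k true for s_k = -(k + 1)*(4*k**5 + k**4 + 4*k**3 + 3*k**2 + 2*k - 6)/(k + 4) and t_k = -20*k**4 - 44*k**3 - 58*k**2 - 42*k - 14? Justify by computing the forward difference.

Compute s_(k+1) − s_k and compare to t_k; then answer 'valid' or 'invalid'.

Invalid: residual 3*(16*k**5 + 123*k**4 + 230*k**3 + 271*k**2 + 180*k + 62)/(k**2 + 9*k + 20) ≠ 0.

s_(k+1) = (-4*k**6 - 29*k**5 - 90*k**4 - 157*k**3 - 166*k**2 - 96*k - 16)/(k + 5)
s_(k+1) − s_k = (-20*k**6 - 176*k**5 - 485*k**4 - 754*k**3 - 739*k**2 - 426*k - 94)/(k**2 + 9*k + 20)
(s_(k+1) − s_k) − t_k = 3*(16*k**5 + 123*k**4 + 230*k**3 + 271*k**2 + 180*k + 62)/(k**2 + 9*k + 20)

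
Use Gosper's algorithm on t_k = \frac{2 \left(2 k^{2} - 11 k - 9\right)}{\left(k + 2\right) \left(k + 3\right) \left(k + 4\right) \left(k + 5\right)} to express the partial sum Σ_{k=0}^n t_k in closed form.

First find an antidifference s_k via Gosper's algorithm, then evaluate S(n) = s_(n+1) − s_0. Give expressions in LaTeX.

S(n) = \frac{- n^{3} - 36 n^{2} - 89 n - 54}{6 \left(n^{3} + 12 n^{2} + 47 n + 60\right)}

Ratio r(k) = (k + 2)*(11*k - 2*(k + 1)**2 + 20)/((k + 6)*(-2*k**2 + 11*k + 9)).
Take A(k)=k + 2, B(k)=k + 6, C(k)=k**2 - 11*k/2 - 9/2.
Need (k + 2)·f(k+1) − (k + 5)·f(k) = k**2 - 11*k/2 - 9/2.
Degrees (1,1,2) ⇒ d ≤ 3.
A polynomial solution: f(k) = -k*(k**2 + 33*k + 20)/24.
Certificate R = B(k−1)f/C = -k*(k + 5)*(k**2 + 33*k + 20)/(12*(2*k**2 - 11*k - 9)) gives s_k = k*(-k**2 - 33*k - 20)/(6*(k + 2)*(k + 3)*(k + 4)).
Δs = 2*(2*k**2 - 11*k - 9)/(k**4 + 14*k**3 + 71*k**2 + 154*k + 120), as required.
Σ_(k=0)^n t_k = s_(n+1) − s_(0) = ((-n**3 - 36*n**2 - 89*n - 54)/(6*(n**3 + 12*n**2 + 47*n + 60))) − (0), i.e. (-n**3 - 36*n**2 - 89*n - 54)/(6*(n**3 + 12*n**2 + 47*n + 60)).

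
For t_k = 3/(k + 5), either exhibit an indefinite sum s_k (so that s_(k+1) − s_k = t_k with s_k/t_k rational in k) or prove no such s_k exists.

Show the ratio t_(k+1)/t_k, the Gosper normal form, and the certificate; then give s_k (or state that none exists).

Compute t_(k+1)/t_k: get (k + 5)/(k + 6).
Normal form (A,B,C) = (k + 5, k + 6, 1).
f must satisfy (k + 5)·f(k+1) − (k + 5)·f(k) = 1.
From deg A=1, deg B=1, deg C=0: d=0.
f = c0 ⇒ A·f(k+1) − B(k−1)·f(k) − C = -1. The system {-1 = 0} is inconsistent; no antidifference.

no hypergeometric antidifference exists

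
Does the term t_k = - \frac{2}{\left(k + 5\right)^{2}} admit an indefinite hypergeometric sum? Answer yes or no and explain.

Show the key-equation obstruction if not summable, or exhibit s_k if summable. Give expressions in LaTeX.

Step 1: r(k) = (k + 5)**2/(k + 6)**2.
Normal form (A,B,C) = (k**2 + 10*k + 25, k**2 + 12*k + 36, 1).
Key eq: (k**2 + 10*k + 25)·f(k+1) = (k**2 + 10*k + 25)·f(k) + (1).
deg f ≤ 0 (via 2,2,0).
Generic f = c0 gives residual -1; -1 = 0 cannot hold, so t_k is not Gosper-summable.

No — t_k has no hypergeometric antidifference.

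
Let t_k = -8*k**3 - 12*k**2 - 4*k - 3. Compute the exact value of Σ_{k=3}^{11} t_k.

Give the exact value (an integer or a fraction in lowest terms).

r(k) = (8*k**3 + 36*k**2 + 52*k + 27)/(8*k**3 + 12*k**2 + 4*k + 3) after simplifying.
A = 1, B = 1, C = k**3 + 3*k**2/2 + k/2 + 3/8.
Key eq: (1)·f(k+1) = (1)·f(k) + (k**3 + 3*k**2/2 + k/2 + 3/8).
deg f ≤ 4 (via 0,0,3).
Solving with deg f ≤ 4: f(k) = k*(2*k**3 - 2*k + 3)/8.
R(k) = B(k−1)·f(k)/C(k) = k*(2*k**3 - 2*k + 3)/(8*k**3 + 12*k**2 + 4*k + 3); s_k = R·t_k = k*(-2*k**3 + 2*k - 3).
s_(k+1) − s_k = -8*k**3 - 12*k**2 - 4*k - 3 = t_k.
Telescoping: Σ = s_(12) − s_(3) = -41220 − (-153) = -41067.

Σ = -41067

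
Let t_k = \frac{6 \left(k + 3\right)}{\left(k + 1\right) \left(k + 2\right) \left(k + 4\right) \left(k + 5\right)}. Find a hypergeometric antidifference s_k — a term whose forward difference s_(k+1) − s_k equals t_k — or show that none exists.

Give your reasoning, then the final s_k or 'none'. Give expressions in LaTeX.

Ratio r(k) = (k + 1)*(k + 4)**2/((k + 3)**2*(k + 6)).
Take A(k)=k + 1, B(k)=k + 6, C(k)=k**2 + 6*k + 9.
Solve (k + 1)·f(k+1) − (k + 5)·f(k) = k**2 + 6*k + 9.
d = 4 from the (1,1,2) case.
Solve for f: f(k) = k*(k + 2)*(k + 3)*(k + 5)/8 (degree 4 ≤ 4).
Get s_k = R·t_k = 3*k*(k + 5)/(4*(k**2 + 5*k + 4)) with R(k) = B(k−1)f(k)/C(k) = k*(k + 2)*(k + 5)**2/(8*(k + 3)).
s_(k+1) − s_k = 6*(k + 3)/(k**4 + 12*k**3 + 49*k**2 + 78*k + 40) = t_k.

s_k = \frac{3 k \left(k + 5\right)}{4 \left(k^{2} + 5 k + 4\right)}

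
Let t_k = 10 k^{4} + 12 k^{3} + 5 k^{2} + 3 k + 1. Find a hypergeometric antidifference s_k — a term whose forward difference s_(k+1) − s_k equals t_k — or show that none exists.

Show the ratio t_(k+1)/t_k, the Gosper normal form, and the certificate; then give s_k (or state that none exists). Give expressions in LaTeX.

s_k = k^{2} \left(2 k^{3} - 2 k^{2} - k + 2\right)

t_(k+1)/t_k = (10*k**4 + 52*k**3 + 101*k**2 + 89*k + 31)/(10*k**4 + 12*k**3 + 5*k**2 + 3*k + 1).
Factor: A=1; B=1; C=k**4 + 6*k**3/5 + k**2/2 + 3*k/10 + 1/10.
Key eq: (1)·f(k+1) = (1)·f(k) + (k**4 + 6*k**3/5 + k**2/2 + 3*k/10 + 1/10).
Bound: deg f ≤ 5.
A polynomial solution: f(k) = k**2*(2*k**3 - 2*k**2 - k + 2)/10.
Then R = B(k−1)f/C = k**2*(2*k**3 - 2*k**2 - k + 2)/(10*k**4 + 12*k**3 + 5*k**2 + 3*k + 1), so s_k = R(k)·t_k = k**2*(2*k**3 - 2*k**2 - k + 2).
Δs = 10*k**4 + 12*k**3 + 5*k**2 + 3*k + 1, as required.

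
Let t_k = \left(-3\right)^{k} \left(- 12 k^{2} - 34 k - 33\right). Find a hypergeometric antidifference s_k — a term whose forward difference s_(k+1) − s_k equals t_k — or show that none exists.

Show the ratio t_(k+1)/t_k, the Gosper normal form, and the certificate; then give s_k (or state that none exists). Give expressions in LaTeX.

s_k = \left(-3\right)^{k} \left(3 k^{2} + 4 k + 3\right)

r(k) = 3*(-12*k**2 - 58*k - 79)/(12*k**2 + 34*k + 33) after simplifying.
Factor: A=-3; B=1; C=k**2 + 17*k/6 + 11/4.
Key eq: (-3)·f(k+1) = (1)·f(k) + (k**2 + 17*k/6 + 11/4).
From deg A=0, deg B=0, deg C=2: d=2.
A polynomial solution: f(k) = -(3*k**2 + 4*k + 3)/12.
Get s_k = R·t_k = (-3)**k*(3*k**2 + 4*k + 3) with R(k) = B(k−1)f(k)/C(k) = -(3*k**2 + 4*k + 3)/(12*k**2 + 34*k + 33).
Verify: (-3)**k*(-12*k**2 - 34*k - 33) matches t_k.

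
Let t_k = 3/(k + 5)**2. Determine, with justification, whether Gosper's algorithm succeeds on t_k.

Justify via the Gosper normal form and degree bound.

No. Not Gosper-summable.

Compute t_(k+1)/t_k: get (k + 5)**2/(k + 6)**2.
So A=k**2 + 10*k + 25 and B=k**2 + 12*k + 36, with C=1.
Key eq: (k**2 + 10*k + 25)·f(k+1) = (k**2 + 10*k + 25)·f(k) + (1).
Bound: deg f ≤ 0.
Put f(k) = c0: A·f(k+1) − B(k−1)·f(k) − C = -1; need -1 = 0 — inconsistent ⇒ no f, not summable.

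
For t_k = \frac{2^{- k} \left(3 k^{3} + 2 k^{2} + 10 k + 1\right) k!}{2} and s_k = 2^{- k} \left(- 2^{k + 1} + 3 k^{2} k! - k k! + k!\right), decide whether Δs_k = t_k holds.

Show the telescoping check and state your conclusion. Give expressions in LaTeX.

valid; difference matches t_k

s_(k+1) = (-4*2**k + 3*k**3*factorial(k) + 8*k**2*factorial(k) + 8*k*factorial(k) + 3*factorial(k))/(2*2**k)
s_(k+1) − s_k = (3*k**3 + 2*k**2 + 10*k + 1)*factorial(k)/(2*2**k)
(s_(k+1) − s_k) − t_k = 0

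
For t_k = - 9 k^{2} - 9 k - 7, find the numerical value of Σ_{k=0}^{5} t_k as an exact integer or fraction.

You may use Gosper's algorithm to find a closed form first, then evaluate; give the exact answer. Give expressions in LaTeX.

Compute t_(k+1)/t_k: get (9*k**2 + 27*k + 25)/(9*k**2 + 9*k + 7).
Take A(k)=1, B(k)=1, C(k)=k**2 + k + 7/9.
Set up (1)·f(k+1) − (1)·f(k) − (k**2 + k + 7/9) = 0.
From deg A=0, deg B=0, deg C=2: d=3.
Solving with deg f ≤ 3: f(k) = k*(3*k**2 + 4)/9.
R(k) = B(k−1)·f(k)/C(k) = k*(3*k**2 + 4)/(9*k**2 + 9*k + 7); s_k = R·t_k = k*(-3*k**2 - 4).
Δs = -9*k**2 - 9*k - 7, as required.
Evaluate s at k=6 and k=0: -672 and 0; difference -672.

Σ = -672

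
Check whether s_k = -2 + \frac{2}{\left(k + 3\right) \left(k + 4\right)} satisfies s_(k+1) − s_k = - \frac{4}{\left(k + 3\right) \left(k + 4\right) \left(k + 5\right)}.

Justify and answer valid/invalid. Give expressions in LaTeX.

Valid: the claim telescopes to t_k.

s_(k+1) = -2 + 2/((k + 4)*(k + 5))
s_(k+1) − s_k = -4/(k**3 + 12*k**2 + 47*k + 60)
(s_(k+1) − s_k) − t_k = 0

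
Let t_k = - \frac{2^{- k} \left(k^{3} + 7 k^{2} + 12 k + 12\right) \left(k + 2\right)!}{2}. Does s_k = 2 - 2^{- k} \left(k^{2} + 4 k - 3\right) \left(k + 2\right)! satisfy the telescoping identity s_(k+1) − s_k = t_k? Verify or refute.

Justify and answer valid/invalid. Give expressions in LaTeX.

Valid — Δs_k = t_k.

s_(k+1) = -2**(-k - 1)*(4*k + (k + 1)**2 + 1)*factorial(k + 3) + 2
s_(k+1) − s_k = -(k**3 + 7*k**2 + 12*k + 12)*factorial(k + 2)/(2*2**k)
(s_(k+1) − s_k) − t_k = 0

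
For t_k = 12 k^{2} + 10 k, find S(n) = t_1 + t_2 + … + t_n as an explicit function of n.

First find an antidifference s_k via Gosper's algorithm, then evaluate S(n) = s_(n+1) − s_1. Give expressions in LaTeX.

Ratio r(k) = (6*k**2 + 17*k + 11)/(k*(6*k + 5)).
Gosper form: A/B · C(k+1)/C(k) with A=1, B=1, C=k**2 + 5*k/6.
Set up (1)·f(k+1) − (1)·f(k) − (k**2 + 5*k/6) = 0.
Degrees (0,0,2) ⇒ d ≤ 3.
Match coefficients ⇒ f(k) = k*(k - 1)*(4*k + 3)/12.
So s_k = (B(k−1)f/C)·t_k = ((k - 1)*(4*k + 3)/(2*(6*k + 5)))·t_k = k*(4*k**2 - k - 3).
Check: Δs_k = 2*k*(6*k + 5). ✓
s_(n+1) = n*(4*n**2 + 11*n + 7) and s_(1) = 0, so S(n) = n*(4*n**2 + 11*n + 7).

S(n) = n \left(4 n^{2} + 11 n + 7\right)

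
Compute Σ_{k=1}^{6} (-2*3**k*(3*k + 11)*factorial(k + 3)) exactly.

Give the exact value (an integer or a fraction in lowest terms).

Σ = -15872371056

Ratio r(k) = 3*(k + 4)*(3*k + 14)/(3*k + 11).
So A=3*k + 12 and B=1, with C=k + 11/3.
Set up (3*k + 12)·f(k+1) − (1)·f(k) − (k + 11/3) = 0.
deg f ≤ 0 (via 1,0,1).
Solving with deg f ≤ 0: f(k) = 1/3.
Certificate R = B(k−1)f/C = 1/(3*k + 11) gives s_k = -2*3**k*factorial(k + 3).
s_(k+1) − s_k = -2*3**k*(3*k + 11)*factorial(k + 3) = t_k.
Σ_(k=1)^(6) t_k = s_(7) − s_(1) = -15872371200 − (-144) = -15872371056.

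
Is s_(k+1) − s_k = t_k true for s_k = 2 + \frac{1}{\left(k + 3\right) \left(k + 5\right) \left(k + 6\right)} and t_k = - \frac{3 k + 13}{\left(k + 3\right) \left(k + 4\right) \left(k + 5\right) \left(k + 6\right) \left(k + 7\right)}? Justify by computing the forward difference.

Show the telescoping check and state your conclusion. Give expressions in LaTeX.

Valid — Δs_k = t_k.

s_(k+1) = 2 + 1/((k + 4)*(k + 6)*(k + 7))
s_(k+1) − s_k = ((k + 3)*(k + 5) - (k + 4)*(k + 7))/((k + 3)*(k + 4)*(k + 5)*(k + 6)*(k + 7))
(s_(k+1) − s_k) − t_k = 0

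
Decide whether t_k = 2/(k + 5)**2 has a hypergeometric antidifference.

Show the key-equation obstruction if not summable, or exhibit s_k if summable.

Compute t_(k+1)/t_k: get (k + 5)**2/(k + 6)**2.
So A=k**2 + 10*k + 25 and B=k**2 + 12*k + 36, with C=1.
Need (k**2 + 10*k + 25)·f(k+1) − (k**2 + 10*k + 25)·f(k) = 1.
Degrees (2,2,0) ⇒ d ≤ 0.
Generic f = c0 gives residual -1; -1 = 0 cannot hold, so t_k is not Gosper-summable.

No. Not Gosper-summable.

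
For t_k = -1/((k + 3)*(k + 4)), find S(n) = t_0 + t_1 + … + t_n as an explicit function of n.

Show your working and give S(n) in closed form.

S(n) = (-n - 1)/(3*(n + 4))

Compute t_(k+1)/t_k: get (k + 3)/(k + 5).
So A=k + 3 and B=k + 5, with C=1.
Solve (k + 3)·f(k+1) − (k + 4)·f(k) = 1.
Bound: deg f ≤ 1.
Match coefficients ⇒ f(k) = k/3.
Then R = B(k−1)f/C = k*(k + 4)/3, so s_k = R(k)·t_k = -k/(3*k + 9).
Δs = -1/(k**2 + 7*k + 12), as required.
s_(n+1) = (-n - 1)/(3*(n + 4)) and s_(0) = 0, so S(n) = (-n - 1)/(3*(n + 4)).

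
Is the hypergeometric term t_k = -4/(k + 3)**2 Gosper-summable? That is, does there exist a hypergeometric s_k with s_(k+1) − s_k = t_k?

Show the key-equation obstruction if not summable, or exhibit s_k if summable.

r(k) = (k + 3)**2/(k + 4)**2 after simplifying.
Factor: A=k**2 + 6*k + 9; B=k**2 + 8*k + 16; C=1.
Solve (k**2 + 6*k + 9)·f(k+1) − (k**2 + 6*k + 9)·f(k) = 1.
From deg A=2, deg B=2, deg C=0: d=0.
f = c0 ⇒ A·f(k+1) − B(k−1)·f(k) − C = -1. The system {-1 = 0} is inconsistent; no antidifference.

No — t_k has no hypergeometric antidifference.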